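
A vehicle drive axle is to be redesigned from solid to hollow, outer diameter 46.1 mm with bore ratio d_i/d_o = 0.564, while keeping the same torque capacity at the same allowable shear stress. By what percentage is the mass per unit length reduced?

Equal τ_max and T ⇒ the solid shaft needs d_s³ = d_o³(1−k⁴), so d_s = 46.1·(1−0.564⁴)^(1/3) = 44.49 mm.
Area ratio A_h/A_s = d_o²(1−k²)/d_s² = (1−k²)/(1−k⁴)^(2/3) = 0.7322.
Mass saving = 1 − 0.7322 = 26.8 %.

26.8 %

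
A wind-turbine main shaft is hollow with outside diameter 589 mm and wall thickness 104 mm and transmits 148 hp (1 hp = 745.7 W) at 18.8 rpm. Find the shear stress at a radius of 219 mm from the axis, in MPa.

ω = 2π·18.8/60 = 1.969 rad/s, so T = P/ω = 148×745.7 / 1.969 = 56060 N·m.
J = π(d_o⁴ − d_i⁴)/32 = π(0.589⁴ − 0.381⁴)/32 = 9.747×10^-3 m⁴.
Shear stress varies linearly with radius: τ = T·r/J = 56060 × 0.219 / 9.747×10^-3 = 1.260×10^6 Pa.

1.26 MPa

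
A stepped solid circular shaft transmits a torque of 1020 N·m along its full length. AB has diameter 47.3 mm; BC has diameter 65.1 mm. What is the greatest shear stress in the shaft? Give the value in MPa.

Under the same torque, τ_max = 16T/(πd³) is largest where d is smallest — segment AB (d = 47.3 mm).
τ_max = 16·1020/(π·(0.0473)³) = 4.909×10^7 Pa.

49.1 MPa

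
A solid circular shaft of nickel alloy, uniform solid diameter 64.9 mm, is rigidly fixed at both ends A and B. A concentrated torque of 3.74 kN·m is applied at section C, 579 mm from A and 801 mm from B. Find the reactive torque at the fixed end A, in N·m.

2170 N·m

With uniform GJ and both ends fixed, compatibility θ_AC = θ_CB gives T_A·a = T_B·b, together with T_A + T_B = T₀.
T_A = T₀·b/(a+b) = 3740·801/1380 = 2171 N·m; T_B = 1569 N·m.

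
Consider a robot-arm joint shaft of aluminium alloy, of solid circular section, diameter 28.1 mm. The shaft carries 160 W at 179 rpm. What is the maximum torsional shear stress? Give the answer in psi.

ω = 2π·179/60 = 18.74 rad/s, so T = P/ω = 160 / 18.74 = 8.536 N·m.
J = πd⁴/32 = π(0.0281)⁴/32 = 6.121×10^-8 m⁴.
τ_max = T·r/J = 8.536 × 0.0140 / 6.121×10^-8 = 1.959×10^6 Pa.

284 psi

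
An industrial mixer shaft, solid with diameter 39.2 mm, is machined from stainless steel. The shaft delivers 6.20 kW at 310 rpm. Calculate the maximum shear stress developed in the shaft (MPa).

16.1 MPa

ω = 2π·310/60 = 32.46 rad/s, so T = P/ω = 6.20×10³ / 32.46 = 191.0 N·m.
J = πd⁴/32 = π(0.0392)⁴/32 = 2.318×10^-7 m⁴.
τ_max = T·r/J = 191.0 × 0.0196 / 2.318×10^-7 = 1.615×10^7 Pa.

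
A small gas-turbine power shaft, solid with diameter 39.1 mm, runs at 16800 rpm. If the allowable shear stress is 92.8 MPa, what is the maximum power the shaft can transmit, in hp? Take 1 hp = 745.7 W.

2570 hp

J = πd⁴/32 = π(0.0391)⁴/32 = 2.295×10^-7 m⁴.
T_max = τ_allow·J/r = 9.28×10^7 × 2.295×10^-7 / 0.0196 = 1089 N·m.
ω = 2π·16800/60 = 1759 rad/s, so P_max = T_max·ω = 1.916×10^6 W.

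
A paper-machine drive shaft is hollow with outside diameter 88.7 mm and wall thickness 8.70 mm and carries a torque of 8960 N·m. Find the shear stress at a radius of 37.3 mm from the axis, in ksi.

J = π(d_o⁴ − d_i⁴)/32 = π(0.0887⁴ − 0.0713⁴)/32 = 3.540×10^-6 m⁴.
Shear stress varies linearly with radius: τ = T·r/J = 8960 × 0.0373 / 3.540×10^-6 = 9.441×10^7 Pa.

13.7 ksi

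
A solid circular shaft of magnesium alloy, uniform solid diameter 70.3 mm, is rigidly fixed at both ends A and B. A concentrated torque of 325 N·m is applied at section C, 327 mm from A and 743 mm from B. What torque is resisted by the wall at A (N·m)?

226 N·m

With uniform GJ and both ends fixed, compatibility θ_AC = θ_CB gives T_A·a = T_B·b, together with T_A + T_B = T₀.
T_A = T₀·b/(a+b) = 325.0·743/1070 = 225.7 N·m; T_B = 99.32 N·m.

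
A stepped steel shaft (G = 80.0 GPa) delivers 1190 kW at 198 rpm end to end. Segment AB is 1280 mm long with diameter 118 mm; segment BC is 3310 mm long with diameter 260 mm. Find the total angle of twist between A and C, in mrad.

ω = 2π·198/60 = 20.73 rad/s, so T = P/ω = 1190×10³ / 20.73 = 57390 N·m.
J_AB = π(0.118)⁴/32 = 1.90×10^-5 m⁴; J_BC = π(0.260)⁴/32 = 4.49×10^-4 m⁴.
θ = (T/G)·Σ L_i/J_i = (57390/80.0×10⁹)·(1.28/1.90×10^-5 + 3.31/4.49×10^-4) = 0.05354 rad.

53.5 mrad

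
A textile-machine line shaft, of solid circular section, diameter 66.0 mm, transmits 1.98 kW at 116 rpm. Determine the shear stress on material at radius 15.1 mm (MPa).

ω = 2π·116/60 = 12.15 rad/s, so T = P/ω = 1.98×10³ / 12.15 = 163.0 N·m.
J = πd⁴/32 = π(0.0660)⁴/32 = 1.863×10^-6 m⁴.
Shear stress varies linearly with radius: τ = T·r/J = 163.0 × 0.0151 / 1.863×10^-6 = 1.321×10^6 Pa.

1.32 MPa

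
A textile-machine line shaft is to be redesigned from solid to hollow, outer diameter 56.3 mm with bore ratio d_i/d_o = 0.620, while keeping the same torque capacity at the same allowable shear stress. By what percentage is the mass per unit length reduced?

Equal τ_max and T ⇒ the solid shaft needs d_s³ = d_o³(1−k⁴), so d_s = 56.3·(1−0.620⁴)^(1/3) = 53.38 mm.
Area ratio A_h/A_s = d_o²(1−k²)/d_s² = (1−k²)/(1−k⁴)^(2/3) = 0.6848.
Mass saving = 1 − 0.6848 = 31.5 %.

31.5 %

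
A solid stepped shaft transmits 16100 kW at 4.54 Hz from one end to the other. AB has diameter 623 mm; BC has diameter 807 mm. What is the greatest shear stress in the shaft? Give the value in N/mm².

11.9 N/mm²

ω = 2π·4.54 = 28.53 rad/s, so T = P/ω = 16100×10³ / 28.53 = 564400 N·m.
Under the same torque, τ_max = 16T/(πd³) is largest where d is smallest — segment AB (d = 623 mm).
τ_max = 16·564400/(π·(0.623)³) = 1.189×10^7 Pa.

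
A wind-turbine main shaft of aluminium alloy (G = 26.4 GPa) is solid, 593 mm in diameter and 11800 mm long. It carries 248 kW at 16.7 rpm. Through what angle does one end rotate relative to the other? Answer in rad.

ω = 2π·16.7/60 = 1.749 rad/s, so T = P/ω = 248×10³ / 1.749 = 141800 N·m.
J = πd⁴/32 = π(0.593)⁴/32 = 0.01214 m⁴.
θ = T·L/(G·J) = 141800 × 11.8 / (26.4×10⁹ × 0.01214) = 5.221×10^-3 rad.

0.00522 rad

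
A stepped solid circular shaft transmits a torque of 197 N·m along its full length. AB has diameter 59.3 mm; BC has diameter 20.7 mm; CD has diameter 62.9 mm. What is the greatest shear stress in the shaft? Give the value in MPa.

113 MPa

Under the same torque, τ_max = 16T/(πd³) is largest where d is smallest — segment BC (d = 20.7 mm).
τ_max = 16·197.0/(π·(0.0207)³) = 1.131×10^8 Pa.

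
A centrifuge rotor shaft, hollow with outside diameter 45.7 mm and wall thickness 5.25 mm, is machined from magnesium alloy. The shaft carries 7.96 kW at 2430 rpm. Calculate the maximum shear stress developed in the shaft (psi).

374 psi

ω = 2π·2430/60 = 254.5 rad/s, so T = P/ω = 7.96×10³ / 254.5 = 31.28 N·m.
J = π(d_o⁴ − d_i⁴)/32 = π(0.0457⁴ − 0.0352⁴)/32 = 2.775×10^-7 m⁴.
τ_max = T·r/J = 31.28 × 0.0229 / 2.775×10^-7 = 2.576×10^6 Pa.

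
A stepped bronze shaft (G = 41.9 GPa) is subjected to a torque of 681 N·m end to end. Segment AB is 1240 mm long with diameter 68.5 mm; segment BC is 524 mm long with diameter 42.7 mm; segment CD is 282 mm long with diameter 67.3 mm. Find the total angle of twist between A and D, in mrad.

J_AB = π(0.0685)⁴/32 = 2.16×10^-6 m⁴; J_BC = π(0.0427)⁴/32 = 3.26×10^-7 m⁴; J_CD = π(0.0673)⁴/32 = 2.01×10^-6 m⁴.
θ = (T/G)·Σ L_i/J_i = (681.0/41.9×10⁹)·(1.24/2.16×10^-6 + 0.524/3.26×10^-7 + 0.282/2.01×10^-6) = 0.03769 rad.

37.7 mrad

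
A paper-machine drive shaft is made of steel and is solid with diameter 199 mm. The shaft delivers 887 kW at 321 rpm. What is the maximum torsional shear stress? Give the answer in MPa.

ω = 2π·321/60 = 33.62 rad/s, so T = P/ω = 887×10³ / 33.62 = 26390 N·m.
J = πd⁴/32 = π(0.199)⁴/32 = 1.540×10^-4 m⁴.
τ_max = T·r/J = 26390 × 0.0995 / 1.540×10^-4 = 1.705×10^7 Pa.

17.1 MPa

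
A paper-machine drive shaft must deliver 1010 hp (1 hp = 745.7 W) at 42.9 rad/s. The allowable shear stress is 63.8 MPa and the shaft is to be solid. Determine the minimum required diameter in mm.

ω = 42.9 rad/s, so T = P/ω = 1010×745.7 / 42.90 = 17560 N·m.
For a solid shaft τ_max = 16T/(πd³), so d = (16T/(π τ_allow))^(1/3) = (16·17560/(π·6.38×10^7))^(1/3) = 0.1119 m.

112 mm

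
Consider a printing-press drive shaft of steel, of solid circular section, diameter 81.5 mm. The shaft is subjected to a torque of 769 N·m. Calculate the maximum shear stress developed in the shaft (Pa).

J = πd⁴/32 = π(0.0815)⁴/32 = 4.331×10^-6 m⁴.
τ_max = T·r/J = 769.0 × 0.0408 / 4.331×10^-6 = 7.235×10^6 Pa.

7.23e6 Pa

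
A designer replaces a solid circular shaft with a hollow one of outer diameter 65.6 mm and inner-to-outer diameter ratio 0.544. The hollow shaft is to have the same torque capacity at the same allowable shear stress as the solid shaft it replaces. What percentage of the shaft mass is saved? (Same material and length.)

Equal τ_max and T ⇒ the solid shaft needs d_s³ = d_o³(1−k⁴), so d_s = 65.6·(1−0.544⁴)^(1/3) = 63.63 mm.
Area ratio A_h/A_s = d_o²(1−k²)/d_s² = (1−k²)/(1−k⁴)^(2/3) = 0.7484.
Mass saving = 1 − 0.7484 = 25.2 %.

25.2 %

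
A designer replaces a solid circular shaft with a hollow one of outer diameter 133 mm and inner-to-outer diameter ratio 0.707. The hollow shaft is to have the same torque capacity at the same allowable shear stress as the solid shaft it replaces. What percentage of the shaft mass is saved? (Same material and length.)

Equal τ_max and T ⇒ the solid shaft needs d_s³ = d_o³(1−k⁴), so d_s = 133·(1−0.707⁴)^(1/3) = 120.8 mm.
Area ratio A_h/A_s = d_o²(1−k²)/d_s² = (1−k²)/(1−k⁴)^(2/3) = 0.6058.
Mass saving = 1 − 0.6058 = 39.4 %.

39.4 %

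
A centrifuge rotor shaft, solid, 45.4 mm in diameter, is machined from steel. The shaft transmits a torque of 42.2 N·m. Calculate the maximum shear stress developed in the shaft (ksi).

J = πd⁴/32 = π(0.0454)⁴/32 = 4.171×10^-7 m⁴.
τ_max = T·r/J = 42.20 × 0.0227 / 4.171×10^-7 = 2.297×10^6 Pa.

0.333 ksi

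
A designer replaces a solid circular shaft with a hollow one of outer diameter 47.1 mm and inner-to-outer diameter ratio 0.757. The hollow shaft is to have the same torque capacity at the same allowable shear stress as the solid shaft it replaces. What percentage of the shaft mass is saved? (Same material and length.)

44.3 %

Equal τ_max and T ⇒ the solid shaft needs d_s³ = d_o³(1−k⁴), so d_s = 47.1·(1−0.757⁴)^(1/3) = 41.25 mm.
Area ratio A_h/A_s = d_o²(1−k²)/d_s² = (1−k²)/(1−k⁴)^(2/3) = 0.5567.
Mass saving = 1 − 0.5567 = 44.3 %.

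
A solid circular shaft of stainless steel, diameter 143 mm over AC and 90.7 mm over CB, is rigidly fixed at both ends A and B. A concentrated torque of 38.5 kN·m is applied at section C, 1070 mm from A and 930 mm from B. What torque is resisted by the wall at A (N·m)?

Compatibility: T_A·a/J_AC = T_B·b/J_CB with T_A + T_B = T₀.
J_AC = 4.11×10^-5 m⁴, J_CB = 6.64×10^-6 m⁴, so T_A = T₀·(J_AC/a)/((J_AC/a)+(J_CB/b)) = 32460 N·m, T_B = 6043 N·m.

32500 N·m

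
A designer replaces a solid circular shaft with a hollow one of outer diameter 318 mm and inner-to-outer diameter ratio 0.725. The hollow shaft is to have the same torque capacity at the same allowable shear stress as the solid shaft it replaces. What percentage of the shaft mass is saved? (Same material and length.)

41.2 %

Equal τ_max and T ⇒ the solid shaft needs d_s³ = d_o³(1−k⁴), so d_s = 318·(1−0.725⁴)^(1/3) = 285.5 mm.
Area ratio A_h/A_s = d_o²(1−k²)/d_s² = (1−k²)/(1−k⁴)^(2/3) = 0.5885.
Mass saving = 1 − 0.5885 = 41.2 %.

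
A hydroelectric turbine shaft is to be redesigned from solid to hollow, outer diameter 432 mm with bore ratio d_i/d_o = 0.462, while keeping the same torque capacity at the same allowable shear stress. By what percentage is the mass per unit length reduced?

Equal τ_max and T ⇒ the solid shaft needs d_s³ = d_o³(1−k⁴), so d_s = 432·(1−0.462⁴)^(1/3) = 425.3 mm.
Area ratio A_h/A_s = d_o²(1−k²)/d_s² = (1−k²)/(1−k⁴)^(2/3) = 0.8114.
Mass saving = 1 − 0.8114 = 18.9 %.

18.9 %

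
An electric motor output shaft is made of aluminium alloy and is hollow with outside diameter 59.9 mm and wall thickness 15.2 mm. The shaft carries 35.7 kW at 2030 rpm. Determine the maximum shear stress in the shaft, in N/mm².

ω = 2π·2030/60 = 212.6 rad/s, so T = P/ω = 35.7×10³ / 212.6 = 167.9 N·m.
J = π(d_o⁴ − d_i⁴)/32 = π(0.0599⁴ − 0.0295⁴)/32 = 1.190×10^-6 m⁴.
τ_max = T·r/J = 167.9 × 0.0300 / 1.190×10^-6 = 4.228×10^6 Pa.

4.23 N/mm²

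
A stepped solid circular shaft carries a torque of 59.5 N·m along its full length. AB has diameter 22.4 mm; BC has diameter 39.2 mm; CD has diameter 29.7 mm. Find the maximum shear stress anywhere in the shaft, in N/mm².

27.0 N/mm²

Under the same torque, τ_max = 16T/(πd³) is largest where d is smallest — segment AB (d = 22.4 mm).
τ_max = 16·59.50/(π·(0.0224)³) = 2.696×10^7 Pa.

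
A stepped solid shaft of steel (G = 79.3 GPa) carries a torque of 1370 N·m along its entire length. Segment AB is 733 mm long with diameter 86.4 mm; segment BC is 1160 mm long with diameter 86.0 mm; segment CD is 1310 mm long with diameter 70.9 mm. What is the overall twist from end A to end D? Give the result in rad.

0.0152 rad

J_AB = π(0.0864)⁴/32 = 5.47×10^-6 m⁴; J_BC = π(0.0860)⁴/32 = 5.37×10^-6 m⁴; J_CD = π(0.0709)⁴/32 = 2.48×10^-6 m⁴.
θ = (T/G)·Σ L_i/J_i = (1370/79.3×10⁹)·(0.733/5.47×10^-6 + 1.16/5.37×10^-6 + 1.31/2.48×10^-6) = 0.01517 rad.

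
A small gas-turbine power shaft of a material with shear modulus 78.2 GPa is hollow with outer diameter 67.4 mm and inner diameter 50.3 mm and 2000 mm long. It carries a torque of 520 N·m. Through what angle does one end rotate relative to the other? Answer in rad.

J = π(d_o⁴ − d_i⁴)/32 = π(0.0674⁴ − 0.0503⁴)/32 = 1.398×10^-6 m⁴.
θ = T·L/(G·J) = 520.0 × 2.00 / (78.2×10⁹ × 1.398×10^-6) = 9.516×10^-3 rad.

0.00952 rad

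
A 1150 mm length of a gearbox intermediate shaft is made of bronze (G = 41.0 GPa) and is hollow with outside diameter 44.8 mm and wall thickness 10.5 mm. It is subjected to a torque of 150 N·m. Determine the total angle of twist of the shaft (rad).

0.0116 rad

J = π(d_o⁴ − d_i⁴)/32 = π(0.0448⁴ − 0.0238⁴)/32 = 3.640×10^-7 m⁴.
θ = T·L/(G·J) = 150.0 × 1.15 / (41.0×10⁹ × 3.640×10^-7) = 0.01156 rad.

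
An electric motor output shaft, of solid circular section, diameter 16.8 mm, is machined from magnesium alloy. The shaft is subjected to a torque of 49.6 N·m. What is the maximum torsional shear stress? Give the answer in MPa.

53.3 MPa

J = πd⁴/32 = π(0.0168)⁴/32 = 7.821×10^-9 m⁴.
τ_max = T·r/J = 49.60 × 0.00840 / 7.821×10^-9 = 5.328×10^7 Pa.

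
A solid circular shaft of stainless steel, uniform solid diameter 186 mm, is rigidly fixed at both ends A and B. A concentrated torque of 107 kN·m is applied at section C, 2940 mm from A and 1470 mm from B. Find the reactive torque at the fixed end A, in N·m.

With uniform GJ and both ends fixed, compatibility θ_AC = θ_CB gives T_A·a = T_B·b, together with T_A + T_B = T₀.
T_A = T₀·b/(a+b) = 107000·1470/4410 = 35670 N·m; T_B = 71330 N·m.

35700 N·m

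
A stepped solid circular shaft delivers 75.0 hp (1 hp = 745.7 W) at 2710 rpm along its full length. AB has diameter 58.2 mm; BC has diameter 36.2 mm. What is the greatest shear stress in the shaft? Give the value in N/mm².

ω = 2π·2710/60 = 283.8 rad/s, so T = P/ω = 75.0×745.7 / 283.8 = 197.1 N·m.
Under the same torque, τ_max = 16T/(πd³) is largest where d is smallest — segment BC (d = 36.2 mm).
τ_max = 16·197.1/(π·(0.0362)³) = 2.116×10^7 Pa.

21.2 N/mm²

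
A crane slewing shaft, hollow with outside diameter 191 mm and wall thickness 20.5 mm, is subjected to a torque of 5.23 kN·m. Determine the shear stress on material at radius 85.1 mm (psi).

797 psi

J = π(d_o⁴ − d_i⁴)/32 = π(0.191⁴ − 0.150⁴)/32 = 8.096×10^-5 m⁴.
Shear stress varies linearly with radius: τ = T·r/J = 5230 × 0.0851 / 8.096×10^-5 = 5.498×10^6 Pa.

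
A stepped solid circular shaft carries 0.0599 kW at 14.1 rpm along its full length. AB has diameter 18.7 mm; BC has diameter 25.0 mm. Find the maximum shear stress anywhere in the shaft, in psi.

ω = 2π·14.1/60 = 1.477 rad/s, so T = P/ω = 0.0599×10³ / 1.477 = 40.57 N·m.
Under the same torque, τ_max = 16T/(πd³) is largest where d is smallest — segment AB (d = 18.7 mm).
τ_max = 16·40.57/(π·(0.0187)³) = 3.160×10^7 Pa.

4580 psi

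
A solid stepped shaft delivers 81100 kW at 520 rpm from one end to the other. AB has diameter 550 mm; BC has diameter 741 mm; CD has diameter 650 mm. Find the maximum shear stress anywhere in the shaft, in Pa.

4.56e7 Pa

ω = 2π·520/60 = 54.45 rad/s, so T = P/ω = 81100×10³ / 54.45 = 1.489e6 N·m.
Under the same torque, τ_max = 16T/(πd³) is largest where d is smallest — segment AB (d = 550 mm).
τ_max = 16·1.489e6/(π·(0.550)³) = 4.559×10^7 Pa.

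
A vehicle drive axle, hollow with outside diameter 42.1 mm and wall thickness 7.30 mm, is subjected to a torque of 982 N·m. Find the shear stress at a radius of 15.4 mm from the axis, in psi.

8690 psi

J = π(d_o⁴ − d_i⁴)/32 = π(0.0421⁴ − 0.0275⁴)/32 = 2.523×10^-7 m⁴.
Shear stress varies linearly with radius: τ = T·r/J = 982.0 × 0.0154 / 2.523×10^-7 = 5.995×10^7 Pa.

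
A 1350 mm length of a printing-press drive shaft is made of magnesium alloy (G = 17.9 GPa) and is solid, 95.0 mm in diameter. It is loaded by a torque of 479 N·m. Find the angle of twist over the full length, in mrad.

4.52 mrad

J = πd⁴/32 = π(0.0950)⁴/32 = 7.996×10^-6 m⁴.
θ = T·L/(G·J) = 479.0 × 1.35 / (17.9×10⁹ × 7.996×10^-6) = 4.518×10^-3 rad.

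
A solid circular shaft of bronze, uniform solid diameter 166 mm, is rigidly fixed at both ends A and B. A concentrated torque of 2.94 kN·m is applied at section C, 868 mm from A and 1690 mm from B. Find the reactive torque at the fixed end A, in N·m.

With uniform GJ and both ends fixed, compatibility θ_AC = θ_CB gives T_A·a = T_B·b, together with T_A + T_B = T₀.
T_A = T₀·b/(a+b) = 2940·1690/2558 = 1942 N·m; T_B = 997.6 N·m.

1940 N·m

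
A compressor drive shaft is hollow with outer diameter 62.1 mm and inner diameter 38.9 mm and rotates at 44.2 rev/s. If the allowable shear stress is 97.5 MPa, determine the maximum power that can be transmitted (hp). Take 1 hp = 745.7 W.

1440 hp

J = π(d_o⁴ − d_i⁴)/32 = π(0.0621⁴ − 0.0389⁴)/32 = 1.235×10^-6 m⁴.
T_max = τ_allow·J/r = 9.75×10^7 × 1.235×10^-6 / 0.0311 = 3879 N·m.
ω = 2π·44.2 = 277.7 rad/s, so P_max = T_max·ω = 1.077×10^6 W.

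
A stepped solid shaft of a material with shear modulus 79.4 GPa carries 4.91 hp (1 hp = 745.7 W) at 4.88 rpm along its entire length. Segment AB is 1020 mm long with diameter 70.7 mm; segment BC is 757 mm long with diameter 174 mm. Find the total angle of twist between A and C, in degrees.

2.19°

ω = 2π·4.88/60 = 0.5110 rad/s, so T = P/ω = 4.91×745.7 / 0.5110 = 7165 N·m.
J_AB = π(0.0707)⁴/32 = 2.45×10^-6 m⁴; J_BC = π(0.174)⁴/32 = 9.00×10^-5 m⁴.
θ = (T/G)·Σ L_i/J_i = (7165/79.4×10⁹)·(1.02/2.45×10^-6 + 0.757/9.00×10^-5) = 0.03828 rad.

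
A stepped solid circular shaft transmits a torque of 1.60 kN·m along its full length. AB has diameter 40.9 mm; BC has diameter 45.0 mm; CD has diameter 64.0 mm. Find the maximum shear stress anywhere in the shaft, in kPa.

Under the same torque, τ_max = 16T/(πd³) is largest where d is smallest — segment AB (d = 40.9 mm).
τ_max = 16·1600/(π·(0.0409)³) = 1.191×10^8 Pa.

119000 kPa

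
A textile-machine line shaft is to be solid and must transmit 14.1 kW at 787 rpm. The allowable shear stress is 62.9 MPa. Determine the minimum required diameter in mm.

ω = 2π·787/60 = 82.41 rad/s, so T = P/ω = 14.1×10³ / 82.41 = 171.1 N·m.
For a solid shaft τ_max = 16T/(πd³), so d = (16T/(π τ_allow))^(1/3) = (16·171.1/(π·6.29×10^7))^(1/3) = 0.02402 m.

24.0 mm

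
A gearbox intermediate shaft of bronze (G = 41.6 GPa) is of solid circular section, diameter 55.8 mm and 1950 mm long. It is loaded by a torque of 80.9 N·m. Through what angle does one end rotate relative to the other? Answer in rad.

0.00398 rad

J = πd⁴/32 = π(0.0558)⁴/32 = 9.518×10^-7 m⁴.
θ = T·L/(G·J) = 80.90 × 1.95 / (41.6×10⁹ × 9.518×10^-7) = 3.984×10^-3 rad.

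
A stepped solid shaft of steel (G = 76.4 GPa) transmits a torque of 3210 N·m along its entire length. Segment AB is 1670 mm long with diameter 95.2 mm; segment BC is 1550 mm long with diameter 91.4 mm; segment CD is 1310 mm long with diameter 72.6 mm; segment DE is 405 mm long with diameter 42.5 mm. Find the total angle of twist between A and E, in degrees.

5.24°

J_AB = π(0.0952)⁴/32 = 8.06×10^-6 m⁴; J_BC = π(0.0914)⁴/32 = 6.85×10^-6 m⁴; J_CD = π(0.0726)⁴/32 = 2.73×10^-6 m⁴; J_DE = π(0.0425)⁴/32 = 3.20×10^-7 m⁴.
θ = (T/G)·Σ L_i/J_i = (3210/76.4×10⁹)·(1.67/8.06×10^-6 + 1.55/6.85×10^-6 + 1.31/2.73×10^-6 + 0.405/3.20×10^-7) = 0.09151 rad.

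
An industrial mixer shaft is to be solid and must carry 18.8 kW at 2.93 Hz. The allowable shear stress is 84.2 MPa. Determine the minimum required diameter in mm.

39.5 mm

ω = 2π·2.93 = 18.41 rad/s, so T = P/ω = 18.8×10³ / 18.41 = 1021 N·m.
For a solid shaft τ_max = 16T/(πd³), so d = (16T/(π τ_allow))^(1/3) = (16·1021/(π·8.42×10^7))^(1/3) = 0.03953 m.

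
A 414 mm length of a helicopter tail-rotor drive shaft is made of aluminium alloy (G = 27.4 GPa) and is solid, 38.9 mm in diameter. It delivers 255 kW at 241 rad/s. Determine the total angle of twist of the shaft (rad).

ω = 241 rad/s, so T = P/ω = 255×10³ / 241.0 = 1058 N·m.
J = πd⁴/32 = π(0.0389)⁴/32 = 2.248×10^-7 m⁴.
θ = T·L/(G·J) = 1058 × 0.414 / (27.4×10⁹ × 2.248×10^-7) = 0.07112 rad.

0.0711 rad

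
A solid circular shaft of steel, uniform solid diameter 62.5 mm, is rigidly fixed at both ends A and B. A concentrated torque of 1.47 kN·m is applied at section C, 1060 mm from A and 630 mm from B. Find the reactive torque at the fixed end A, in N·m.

548 N·m

With uniform GJ and both ends fixed, compatibility θ_AC = θ_CB gives T_A·a = T_B·b, together with T_A + T_B = T₀.
T_A = T₀·b/(a+b) = 1470·630/1690 = 548.0 N·m; T_B = 922.0 N·m.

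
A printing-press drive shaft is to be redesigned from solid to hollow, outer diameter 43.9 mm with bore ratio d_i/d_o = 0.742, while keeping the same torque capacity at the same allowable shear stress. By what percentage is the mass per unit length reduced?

Equal τ_max and T ⇒ the solid shaft needs d_s³ = d_o³(1−k⁴), so d_s = 43.9·(1−0.742⁴)^(1/3) = 38.92 mm.
Area ratio A_h/A_s = d_o²(1−k²)/d_s² = (1−k²)/(1−k⁴)^(2/3) = 0.5718.
Mass saving = 1 − 0.5718 = 42.8 %.

42.8 %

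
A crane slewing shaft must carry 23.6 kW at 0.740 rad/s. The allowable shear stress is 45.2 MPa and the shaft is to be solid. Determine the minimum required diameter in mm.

ω = 0.740 rad/s, so T = P/ω = 23.6×10³ / 0.7400 = 31890 N·m.
For a solid shaft τ_max = 16T/(πd³), so d = (16T/(π τ_allow))^(1/3) = (16·31890/(π·4.52×10^7))^(1/3) = 0.1532 m.

153 mm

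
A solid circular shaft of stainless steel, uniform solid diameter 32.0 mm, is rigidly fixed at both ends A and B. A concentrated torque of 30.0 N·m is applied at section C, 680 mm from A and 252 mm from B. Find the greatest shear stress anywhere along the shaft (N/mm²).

3.40 N/mm²

With uniform GJ and both ends fixed, compatibility θ_AC = θ_CB gives T_A·a = T_B·b, together with T_A + T_B = T₀.
T_A = T₀·b/(a+b) = 30.00·252/932.0 = 8.112 N·m; T_B = 21.89 N·m.
τ in each portion: τ_AC = 1.26×10^6 Pa, τ_CB = 3.40×10^6 Pa; maximum is in CB.
τ_max = T_CB·r/J = 21.89·0.0160/1.03×10^-7 = 3.402×10^6 Pa.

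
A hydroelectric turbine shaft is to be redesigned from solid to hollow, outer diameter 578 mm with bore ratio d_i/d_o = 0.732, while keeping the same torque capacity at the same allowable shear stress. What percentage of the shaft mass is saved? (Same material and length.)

Equal τ_max and T ⇒ the solid shaft needs d_s³ = d_o³(1−k⁴), so d_s = 578·(1−0.732⁴)^(1/3) = 516.3 mm.
Area ratio A_h/A_s = d_o²(1−k²)/d_s² = (1−k²)/(1−k⁴)^(2/3) = 0.5817.
Mass saving = 1 − 0.5817 = 41.8 %.

41.8 %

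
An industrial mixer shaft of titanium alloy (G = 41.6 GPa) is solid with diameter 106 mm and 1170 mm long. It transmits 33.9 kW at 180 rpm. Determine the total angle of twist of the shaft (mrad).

4.08 mrad

ω = 2π·180/60 = 18.85 rad/s, so T = P/ω = 33.9×10³ / 18.85 = 1798 N·m.
J = πd⁴/32 = π(0.106)⁴/32 = 1.239×10^-5 m⁴.
θ = T·L/(G·J) = 1798 × 1.17 / (41.6×10⁹ × 1.239×10^-5) = 4.081×10^-3 rad.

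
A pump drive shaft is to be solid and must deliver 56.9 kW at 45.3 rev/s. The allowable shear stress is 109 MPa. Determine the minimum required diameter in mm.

21.1 mm

ω = 2π·45.3 = 284.6 rad/s, so T = P/ω = 56.9×10³ / 284.6 = 199.9 N·m.
For a solid shaft τ_max = 16T/(πd³), so d = (16T/(π τ_allow))^(1/3) = (16·199.9/(π·1.09×10^8))^(1/3) = 0.02106 m.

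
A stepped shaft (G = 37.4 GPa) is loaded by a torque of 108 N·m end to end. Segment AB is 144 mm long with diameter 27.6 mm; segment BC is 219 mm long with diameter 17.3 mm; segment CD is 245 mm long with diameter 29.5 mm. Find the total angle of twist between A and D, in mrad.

J_AB = π(0.0276)⁴/32 = 5.70×10^-8 m⁴; J_BC = π(0.0173)⁴/32 = 8.79×10^-9 m⁴; J_CD = π(0.0295)⁴/32 = 7.44×10^-8 m⁴.
θ = (T/G)·Σ L_i/J_i = (108.0/37.4×10⁹)·(0.144/5.70×10^-8 + 0.219/8.79×10^-9 + 0.245/7.44×10^-8) = 0.08873 rad.

88.7 mrad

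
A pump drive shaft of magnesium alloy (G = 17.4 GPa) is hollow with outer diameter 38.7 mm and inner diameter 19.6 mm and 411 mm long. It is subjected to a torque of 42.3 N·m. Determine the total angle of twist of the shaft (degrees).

J = π(d_o⁴ − d_i⁴)/32 = π(0.0387⁴ − 0.0196⁴)/32 = 2.057×10^-7 m⁴.
θ = T·L/(G·J) = 42.30 × 0.411 / (17.4×10⁹ × 2.057×10^-7) = 4.857×10^-3 rad.

0.278°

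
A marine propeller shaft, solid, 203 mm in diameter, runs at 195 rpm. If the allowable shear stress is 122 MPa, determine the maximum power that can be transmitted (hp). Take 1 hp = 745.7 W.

J = πd⁴/32 = π(0.203)⁴/32 = 1.667×10^-4 m⁴.
T_max = τ_allow·J/r = 1.22×10^8 × 1.667×10^-4 / 0.102 = 200400 N·m.
ω = 2π·195/60 = 20.42 rad/s, so P_max = T_max·ω = 4.092×10^6 W.

5490 hp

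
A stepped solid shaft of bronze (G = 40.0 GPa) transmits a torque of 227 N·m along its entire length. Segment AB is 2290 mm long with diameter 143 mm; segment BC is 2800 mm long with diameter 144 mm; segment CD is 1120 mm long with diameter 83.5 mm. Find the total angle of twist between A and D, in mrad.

J_AB = π(0.143)⁴/32 = 4.11×10^-5 m⁴; J_BC = π(0.144)⁴/32 = 4.22×10^-5 m⁴; J_CD = π(0.0835)⁴/32 = 4.77×10^-6 m⁴.
θ = (T/G)·Σ L_i/J_i = (227.0/40.0×10⁹)·(2.29/4.11×10^-5 + 2.80/4.22×10^-5 + 1.12/4.77×10^-6) = 2.025×10^-3 rad.

2.02 mrad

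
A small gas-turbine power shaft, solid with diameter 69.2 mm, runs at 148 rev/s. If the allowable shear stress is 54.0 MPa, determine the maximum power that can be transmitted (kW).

J = πd⁴/32 = π(0.0692)⁴/32 = 2.251×10^-6 m⁴.
T_max = τ_allow·J/r = 5.40×10^7 × 2.251×10^-6 / 0.0346 = 3514 N·m.
ω = 2π·148 = 929.9 rad/s, so P_max = T_max·ω = 3.267×10^6 W.

3270 kW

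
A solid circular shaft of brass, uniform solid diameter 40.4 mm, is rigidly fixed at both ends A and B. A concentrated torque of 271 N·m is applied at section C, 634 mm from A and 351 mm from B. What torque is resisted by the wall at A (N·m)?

With uniform GJ and both ends fixed, compatibility θ_AC = θ_CB gives T_A·a = T_B·b, together with T_A + T_B = T₀.
T_A = T₀·b/(a+b) = 271.0·351/985.0 = 96.57 N·m; T_B = 174.4 N·m.

96.6 N·m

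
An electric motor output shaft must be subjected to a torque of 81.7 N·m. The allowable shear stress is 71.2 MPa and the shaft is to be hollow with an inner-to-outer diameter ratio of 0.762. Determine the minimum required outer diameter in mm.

For a hollow shaft with d_i/d_o = 0.762: τ_max = 16T/(π d_o³ (1−k⁴)), so d_o = [16T/(π τ_allow (1−k⁴))]^(1/3) = [16·81.70/(π·7.12×10^7·0.6629)]^(1/3) = 0.02066 m.

20.7 mm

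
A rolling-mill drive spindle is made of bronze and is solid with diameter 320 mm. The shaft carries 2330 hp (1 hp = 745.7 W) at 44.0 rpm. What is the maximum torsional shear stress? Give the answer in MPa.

ω = 2π·44.0/60 = 4.608 rad/s, so T = P/ω = 2330×745.7 / 4.608 = 377100 N·m.
J = πd⁴/32 = π(0.320)⁴/32 = 1.029×10^-3 m⁴.
τ_max = T·r/J = 377100 × 0.160 / 1.029×10^-3 = 5.861×10^7 Pa.

58.6 MPa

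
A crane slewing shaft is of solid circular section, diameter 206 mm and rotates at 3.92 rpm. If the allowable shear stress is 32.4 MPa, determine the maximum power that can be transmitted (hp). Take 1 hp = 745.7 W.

J = πd⁴/32 = π(0.206)⁴/32 = 1.768×10^-4 m⁴.
T_max = τ_allow·J/r = 3.24×10^7 × 1.768×10^-4 / 0.103 = 55610 N·m.
ω = 2π·3.92/60 = 0.4105 rad/s, so P_max = T_max·ω = 2.283×10^4 W.

30.6 hp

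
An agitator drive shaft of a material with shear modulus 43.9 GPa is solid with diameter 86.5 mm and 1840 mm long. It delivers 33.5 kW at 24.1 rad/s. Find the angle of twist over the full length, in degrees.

ω = 24.1 rad/s, so T = P/ω = 33.5×10³ / 24.10 = 1390 N·m.
J = πd⁴/32 = π(0.0865)⁴/32 = 5.496×10^-6 m⁴.
θ = T·L/(G·J) = 1390 × 1.84 / (43.9×10⁹ × 5.496×10^-6) = 0.01060 rad.

0.607°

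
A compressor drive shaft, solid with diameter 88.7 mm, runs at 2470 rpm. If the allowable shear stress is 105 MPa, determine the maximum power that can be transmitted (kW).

J = πd⁴/32 = π(0.0887)⁴/32 = 6.077×10^-6 m⁴.
T_max = τ_allow·J/r = 1.05×10^8 × 6.077×10^-6 / 0.0444 = 14390 N·m.
ω = 2π·2470/60 = 258.7 rad/s, so P_max = T_max·ω = 3.721×10^6 W.

3720 kW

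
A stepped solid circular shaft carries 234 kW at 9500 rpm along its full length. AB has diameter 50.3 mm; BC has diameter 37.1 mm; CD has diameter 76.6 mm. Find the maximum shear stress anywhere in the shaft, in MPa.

23.5 MPa

ω = 2π·9500/60 = 994.8 rad/s, so T = P/ω = 234×10³ / 994.8 = 235.2 N·m.
Under the same torque, τ_max = 16T/(πd³) is largest where d is smallest — segment BC (d = 37.1 mm).
τ_max = 16·235.2/(π·(0.0371)³) = 2.346×10^7 Pa.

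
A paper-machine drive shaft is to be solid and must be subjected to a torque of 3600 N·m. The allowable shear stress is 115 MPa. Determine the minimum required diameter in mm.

54.2 mm

For a solid shaft τ_max = 16T/(πd³), so d = (16T/(π τ_allow))^(1/3) = (16·3600/(π·1.15×10^8))^(1/3) = 0.05422 m.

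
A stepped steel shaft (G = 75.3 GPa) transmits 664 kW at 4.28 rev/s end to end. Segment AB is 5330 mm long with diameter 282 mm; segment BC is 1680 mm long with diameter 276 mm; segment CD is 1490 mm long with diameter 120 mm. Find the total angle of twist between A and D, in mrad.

ω = 2π·4.28 = 26.89 rad/s, so T = P/ω = 664×10³ / 26.89 = 24690 N·m.
J_AB = π(0.282)⁴/32 = 6.21×10^-4 m⁴; J_BC = π(0.276)⁴/32 = 5.70×10^-4 m⁴; J_CD = π(0.120)⁴/32 = 2.04×10^-5 m⁴.
θ = (T/G)·Σ L_i/J_i = (24690/75.3×10⁹)·(5.33/6.21×10^-4 + 1.68/5.70×10^-4 + 1.49/2.04×10^-5) = 0.02778 rad.

27.8 mrad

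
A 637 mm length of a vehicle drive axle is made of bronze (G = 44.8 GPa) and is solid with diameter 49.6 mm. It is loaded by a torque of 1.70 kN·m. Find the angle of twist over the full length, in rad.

J = πd⁴/32 = π(0.0496)⁴/32 = 5.942×10^-7 m⁴.
θ = T·L/(G·J) = 1700 × 0.637 / (44.8×10⁹ × 5.942×10^-7) = 0.04068 rad.

0.0407 rad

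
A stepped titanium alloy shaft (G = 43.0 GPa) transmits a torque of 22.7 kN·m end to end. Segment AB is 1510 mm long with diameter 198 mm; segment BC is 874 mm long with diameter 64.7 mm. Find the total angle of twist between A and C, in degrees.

J_AB = π(0.198)⁴/32 = 1.51×10^-4 m⁴; J_BC = π(0.0647)⁴/32 = 1.72×10^-6 m⁴.
θ = (T/G)·Σ L_i/J_i = (22700/43.0×10⁹)·(1.51/1.51×10^-4 + 0.874/1.72×10^-6) = 0.2735 rad.

15.7°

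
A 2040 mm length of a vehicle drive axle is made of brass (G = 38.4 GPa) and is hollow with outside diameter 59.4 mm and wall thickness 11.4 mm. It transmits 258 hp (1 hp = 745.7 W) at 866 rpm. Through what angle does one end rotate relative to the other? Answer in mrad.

108 mrad

ω = 2π·866/60 = 90.69 rad/s, so T = P/ω = 258×745.7 / 90.69 = 2121 N·m.
J = π(d_o⁴ − d_i⁴)/32 = π(0.0594⁴ − 0.0366⁴)/32 = 1.046×10^-6 m⁴.
θ = T·L/(G·J) = 2121 × 2.04 / (38.4×10⁹ × 1.046×10^-6) = 0.1077 rad.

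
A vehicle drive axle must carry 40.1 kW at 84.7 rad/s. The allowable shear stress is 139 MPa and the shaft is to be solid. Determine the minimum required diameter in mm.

ω = 84.7 rad/s, so T = P/ω = 40.1×10³ / 84.70 = 473.4 N·m.
For a solid shaft τ_max = 16T/(πd³), so d = (16T/(π τ_allow))^(1/3) = (16·473.4/(π·1.39×10^8))^(1/3) = 0.02589 m.

25.9 mm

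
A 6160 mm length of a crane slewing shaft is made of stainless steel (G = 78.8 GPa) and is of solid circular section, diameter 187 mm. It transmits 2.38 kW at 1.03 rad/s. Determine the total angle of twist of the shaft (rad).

ω = 1.03 rad/s, so T = P/ω = 2.38×10³ / 1.030 = 2311 N·m.
J = πd⁴/32 = π(0.187)⁴/32 = 1.201×10^-4 m⁴.
θ = T·L/(G·J) = 2311 × 6.16 / (78.8×10⁹ × 1.201×10^-4) = 1.505×10^-3 rad.

0.00150 rad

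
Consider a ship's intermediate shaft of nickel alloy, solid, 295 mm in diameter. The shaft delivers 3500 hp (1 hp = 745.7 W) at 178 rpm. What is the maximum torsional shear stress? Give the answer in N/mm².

ω = 2π·178/60 = 18.64 rad/s, so T = P/ω = 3500×745.7 / 18.64 = 140000 N·m.
J = πd⁴/32 = π(0.295)⁴/32 = 7.435×10^-4 m⁴.
τ_max = T·r/J = 140000 × 0.147 / 7.435×10^-4 = 2.778×10^7 Pa.

27.8 N/mm²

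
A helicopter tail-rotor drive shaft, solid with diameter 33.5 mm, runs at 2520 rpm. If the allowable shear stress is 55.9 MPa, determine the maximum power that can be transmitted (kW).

109 kW

J = πd⁴/32 = π(0.0335)⁴/32 = 1.236×10^-7 m⁴.
T_max = τ_allow·J/r = 5.59×10^7 × 1.236×10^-7 / 0.0168 = 412.6 N·m.
ω = 2π·2520/60 = 263.9 rad/s, so P_max = T_max·ω = 1.089×10^5 W.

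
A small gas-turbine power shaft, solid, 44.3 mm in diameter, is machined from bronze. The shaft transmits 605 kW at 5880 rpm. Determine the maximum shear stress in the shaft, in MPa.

57.6 MPa

ω = 2π·5880/60 = 615.8 rad/s, so T = P/ω = 605×10³ / 615.8 = 982.5 N·m.
J = πd⁴/32 = π(0.0443)⁴/32 = 3.781×10^-7 m⁴.
τ_max = T·r/J = 982.5 × 0.0221 / 3.781×10^-7 = 5.756×10^7 Pa.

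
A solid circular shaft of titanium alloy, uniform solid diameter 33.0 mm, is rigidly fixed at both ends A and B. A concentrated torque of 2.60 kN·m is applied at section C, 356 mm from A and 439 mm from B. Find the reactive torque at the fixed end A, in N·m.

With uniform GJ and both ends fixed, compatibility θ_AC = θ_CB gives T_A·a = T_B·b, together with T_A + T_B = T₀.
T_A = T₀·b/(a+b) = 2600·439/795.0 = 1436 N·m; T_B = 1164 N·m.

1440 N·m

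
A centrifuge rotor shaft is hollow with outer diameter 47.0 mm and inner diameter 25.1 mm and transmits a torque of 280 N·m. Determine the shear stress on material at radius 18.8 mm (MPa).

J = π(d_o⁴ − d_i⁴)/32 = π(0.0470⁴ − 0.0251⁴)/32 = 4.401×10^-7 m⁴.
Shear stress varies linearly with radius: τ = T·r/J = 280.0 × 0.0188 / 4.401×10^-7 = 1.196×10^7 Pa.

12.0 MPa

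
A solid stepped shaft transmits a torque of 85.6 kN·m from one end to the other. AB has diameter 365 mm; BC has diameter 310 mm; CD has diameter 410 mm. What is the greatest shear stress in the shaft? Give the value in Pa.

Under the same torque, τ_max = 16T/(πd³) is largest where d is smallest — segment BC (d = 310 mm).
τ_max = 16·85600/(π·(0.310)³) = 1.463×10^7 Pa.

1.46e7 Pa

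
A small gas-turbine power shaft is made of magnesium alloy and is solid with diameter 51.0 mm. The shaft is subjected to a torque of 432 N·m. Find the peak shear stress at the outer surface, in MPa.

J = πd⁴/32 = π(0.0510)⁴/32 = 6.642×10^-7 m⁴.
τ_max = T·r/J = 432.0 × 0.0255 / 6.642×10^-7 = 1.659×10^7 Pa.

16.6 MPa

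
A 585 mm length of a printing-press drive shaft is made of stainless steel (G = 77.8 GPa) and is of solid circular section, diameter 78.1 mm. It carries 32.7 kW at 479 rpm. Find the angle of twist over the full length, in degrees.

ω = 2π·479/60 = 50.16 rad/s, so T = P/ω = 32.7×10³ / 50.16 = 651.9 N·m.
J = πd⁴/32 = π(0.0781)⁴/32 = 3.653×10^-6 m⁴.
θ = T·L/(G·J) = 651.9 × 0.585 / (77.8×10⁹ × 3.653×10^-6) = 1.342×10^-3 rad.

0.0769°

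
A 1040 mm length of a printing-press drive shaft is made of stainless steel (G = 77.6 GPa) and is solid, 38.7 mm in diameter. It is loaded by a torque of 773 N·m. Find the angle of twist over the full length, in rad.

0.0470 rad

J = πd⁴/32 = π(0.0387)⁴/32 = 2.202×10^-7 m⁴.
θ = T·L/(G·J) = 773.0 × 1.04 / (77.6×10⁹ × 2.202×10^-7) = 0.04704 rad.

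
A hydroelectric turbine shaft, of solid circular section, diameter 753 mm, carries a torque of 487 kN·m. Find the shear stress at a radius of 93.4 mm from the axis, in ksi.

J = πd⁴/32 = π(0.753)⁴/32 = 0.03156 m⁴.
Shear stress varies linearly with radius: τ = T·r/J = 487000 × 0.0934 / 0.03156 = 1.441×10^6 Pa.

0.209 ksi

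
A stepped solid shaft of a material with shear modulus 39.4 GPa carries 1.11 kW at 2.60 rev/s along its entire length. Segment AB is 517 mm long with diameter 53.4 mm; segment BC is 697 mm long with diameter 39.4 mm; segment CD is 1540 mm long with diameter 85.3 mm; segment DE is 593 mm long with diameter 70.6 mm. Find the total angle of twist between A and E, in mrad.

ω = 2π·2.60 = 16.34 rad/s, so T = P/ω = 1.11×10³ / 16.34 = 67.95 N·m.
J_AB = π(0.0534)⁴/32 = 7.98×10^-7 m⁴; J_BC = π(0.0394)⁴/32 = 2.37×10^-7 m⁴; J_CD = π(0.0853)⁴/32 = 5.20×10^-6 m⁴; J_DE = π(0.0706)⁴/32 = 2.44×10^-6 m⁴.
θ = (T/G)·Σ L_i/J_i = (67.95/39.4×10⁹)·(0.517/7.98×10^-7 + 0.697/2.37×10^-7 + 1.54/5.20×10^-6 + 0.593/2.44×10^-6) = 7.128×10^-3 rad.

7.13 mrad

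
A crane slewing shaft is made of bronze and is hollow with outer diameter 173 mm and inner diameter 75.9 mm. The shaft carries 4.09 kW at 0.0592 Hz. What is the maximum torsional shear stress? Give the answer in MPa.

11.2 MPa

ω = 2π·0.0592 = 0.3720 rad/s, so T = P/ω = 4.09×10³ / 0.3720 = 11000 N·m.
J = π(d_o⁴ − d_i⁴)/32 = π(0.173⁴ − 0.0759⁴)/32 = 8.468×10^-5 m⁴.
τ_max = T·r/J = 11000 × 0.0865 / 8.468×10^-5 = 1.123×10^7 Pa.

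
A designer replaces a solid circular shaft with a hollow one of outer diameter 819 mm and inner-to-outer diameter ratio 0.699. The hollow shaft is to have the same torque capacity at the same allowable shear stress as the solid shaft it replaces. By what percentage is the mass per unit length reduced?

38.7 %

Equal τ_max and T ⇒ the solid shaft needs d_s³ = d_o³(1−k⁴), so d_s = 819·(1−0.699⁴)^(1/3) = 747.8 mm.
Area ratio A_h/A_s = d_o²(1−k²)/d_s² = (1−k²)/(1−k⁴)^(2/3) = 0.6134.
Mass saving = 1 − 0.6134 = 38.7 %.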